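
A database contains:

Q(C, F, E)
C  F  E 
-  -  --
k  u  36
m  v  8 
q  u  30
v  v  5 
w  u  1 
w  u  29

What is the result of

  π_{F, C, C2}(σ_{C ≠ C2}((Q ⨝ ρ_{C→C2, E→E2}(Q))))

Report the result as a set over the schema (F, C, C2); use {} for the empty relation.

{(u, k, q), (u, k, w), (u, q, k), (u, q, w), (u, w, k), (u, w, q), (v, m, v), (v, v, m)}

ρ[C→C2, E→E2]: schema becomes (C2, F, E2); tuples unchanged.
Natural join on F: {(k, u, 36, k, 36), (k, u, 36, q, 30), (k, u, 36, w, 1), (k, u, 36, w, 29), (m, v, 8, m, 8), (m, v, 8, v, 5), (q, u, 30, k, 36), (q, u, 30, q, 30), (q, u, 30, w, 1), (q, u, 30, w, 29), (v, v, 5, m, 8), (v, v, 5, v, 5), (w, u, 1, k, 36), (w, u, 1, q, 30), (w, u, 1, w, 1), (w, u, 1, w, 29), (w, u, 29, k, 36), (w, u, 29, q, 30), (w, u, 29, w, 1), (w, u, 29, w, 29)}
Filtering on C ≠ C2 leaves {(k, u, 36, q, 30), (k, u, 36, w, 1), (k, u, 36, w, 29), (m, v, 8, v, 5), (q, u, 30, k, 36), (q, u, 30, w, 1), (q, u, 30, w, 29), (v, v, 5, m, 8), (w, u, 1, k, 36), (w, u, 1, q, 30), (w, u, 29, k, 36), (w, u, 29, q, 30)}.
Projecting to F, C, C2 (4 duplicate(s) eliminated): {(u, k, q), (u, k, w), (u, q, k), (u, q, w), (u, w, k), (u, w, q), (v, m, v), (v, v, m)}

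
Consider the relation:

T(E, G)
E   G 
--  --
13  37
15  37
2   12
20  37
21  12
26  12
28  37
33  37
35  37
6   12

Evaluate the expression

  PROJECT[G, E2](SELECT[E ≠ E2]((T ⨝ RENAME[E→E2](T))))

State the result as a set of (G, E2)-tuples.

ρ[E→E2]: schema becomes (E2, G); tuples unchanged.
Natural join on G: {(13, 37, 13), (13, 37, 15), (13, 37, 20), (13, 37, 28), (13, 37, 33), (13, 37, 35), (15, 37, 13), (15, 37, 15), (15, 37, 20), (15, 37, 28), (15, 37, 33), (15, 37, 35), (2, 12, 2), (2, 12, 21), (2, 12, 26), (2, 12, 6), (20, 37, 13), (20, 37, 15), (20, 37, 20), (20, 37, 28), (20, 37, 33), (20, 37, 35), (21, 12, 2), (21, 12, 21), (21, 12, 26), (21, 12, 6), (26, 12, 2), (26, 12, 21), (26, 12, 26), (26, 12, 6), (28, 37, 13), (28, 37, 15), (28, 37, 20), (28, 37, 28), (28, 37, 33), (28, 37, 35), (33, 37, 13), (33, 37, 15), (33, 37, 20), (33, 37, 28), (33, 37, 33), (33, 37, 35), (35, 37, 13), (35, 37, 15), (35, 37, 20), (35, 37, 28), (35, 37, 33), (35, 37, 35), (6, 12, 2), (6, 12, 21), (6, 12, 26), (6, 12, 6)}
σ[E ≠ E2]: keep tuples satisfying E ≠ E2 → {(13, 37, 15), (13, 37, 20), (13, 37, 28), (13, 37, 33), (13, 37, 35), (15, 37, 13), (15, 37, 20), (15, 37, 28), (15, 37, 33), (15, 37, 35), (2, 12, 21), (2, 12, 26), (2, 12, 6), (20, 37, 13), (20, 37, 15), (20, 37, 28), (20, 37, 33), (20, 37, 35), (21, 12, 2), (21, 12, 26), (21, 12, 6), (26, 12, 2), (26, 12, 21), (26, 12, 6), (28, 37, 13), (28, 37, 15), (28, 37, 20), (28, 37, 33), (28, 37, 35), (33, 37, 13), (33, 37, 15), (33, 37, 20), (33, 37, 28), (33, 37, 35), (35, 37, 13), (35, 37, 15), (35, 37, 20), (35, 37, 28), (35, 37, 33), (6, 12, 2), (6, 12, 21), (6, 12, 26)}
Keep only column(s) G, E2 (32 duplicate(s) eliminated): {(12, 2), (12, 21), (12, 26), (12, 6), (37, 13), (37, 15), (37, 20), (37, 28), (37, 33), (37, 35)}

{(12, 2), (12, 21), (12, 26), (12, 6), (37, 13), (37, 15), (37, 20), (37, 28), (37, 33), (37, 35)}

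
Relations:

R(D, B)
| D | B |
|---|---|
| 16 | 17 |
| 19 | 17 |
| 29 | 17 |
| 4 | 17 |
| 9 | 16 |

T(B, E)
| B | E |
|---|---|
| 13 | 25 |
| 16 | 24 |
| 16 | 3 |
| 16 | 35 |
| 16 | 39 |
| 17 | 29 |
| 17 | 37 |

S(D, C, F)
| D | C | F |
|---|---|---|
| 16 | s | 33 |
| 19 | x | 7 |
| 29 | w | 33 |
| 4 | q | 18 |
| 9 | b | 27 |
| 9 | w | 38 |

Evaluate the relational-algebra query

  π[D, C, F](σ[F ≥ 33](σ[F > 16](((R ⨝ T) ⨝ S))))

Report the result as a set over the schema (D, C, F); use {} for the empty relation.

Natural join on B: {(16, 17, 29), (16, 17, 37), (19, 17, 29), (19, 17, 37), (29, 17, 29), (29, 17, 37), (4, 17, 29), (4, 17, 37), (9, 16, 24), (9, 16, 3), (9, 16, 35), (9, 16, 39)}
Natural join on D: {(16, 17, 29, s, 33), (16, 17, 37, s, 33), (19, 17, 29, x, 7), (19, 17, 37, x, 7), (29, 17, 29, w, 33), (29, 17, 37, w, 33), (4, 17, 29, q, 18), (4, 17, 37, q, 18), (9, 16, 24, b, 27), (9, 16, 24, w, 38), (9, 16, 3, b, 27), (9, 16, 3, w, 38), (9, 16, 35, b, 27), (9, 16, 35, w, 38), (9, 16, 39, b, 27), (9, 16, 39, w, 38)}
Apply σ_{F > 16}; surviving tuples: {(16, 17, 29, s, 33), (16, 17, 37, s, 33), (29, 17, 29, w, 33), (29, 17, 37, w, 33), (4, 17, 29, q, 18), (4, 17, 37, q, 18), (9, 16, 24, b, 27), (9, 16, 24, w, 38), (9, 16, 3, b, 27), (9, 16, 3, w, 38), (9, 16, 35, b, 27), (9, 16, 35, w, 38), (9, 16, 39, b, 27), (9, 16, 39, w, 38)}
Apply σ_{F ≥ 33}; surviving tuples: {(16, 17, 29, s, 33), (16, 17, 37, s, 33), (29, 17, 29, w, 33), (29, 17, 37, w, 33), (9, 16, 24, w, 38), (9, 16, 3, w, 38), (9, 16, 35, w, 38), (9, 16, 39, w, 38)}
Projecting to D, C, F (5 duplicate(s) eliminated): {(16, s, 33), (29, w, 33), (9, w, 38)}

{(16, s, 33), (29, w, 33), (9, w, 38)}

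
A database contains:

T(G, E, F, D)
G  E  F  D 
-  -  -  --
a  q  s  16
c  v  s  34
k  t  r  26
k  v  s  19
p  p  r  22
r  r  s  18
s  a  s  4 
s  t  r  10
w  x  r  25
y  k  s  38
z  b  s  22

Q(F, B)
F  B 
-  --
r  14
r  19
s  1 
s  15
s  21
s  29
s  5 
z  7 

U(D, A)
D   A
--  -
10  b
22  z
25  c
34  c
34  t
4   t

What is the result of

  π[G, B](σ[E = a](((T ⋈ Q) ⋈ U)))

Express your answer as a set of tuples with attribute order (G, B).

{(s, 1), (s, 15), (s, 21), (s, 29), (s, 5)}

Joining T and Q on F yields {(a, q, s, 16, 1), (a, q, s, 16, 15), (a, q, s, 16, 21), (a, q, s, 16, 29), (a, q, s, 16, 5), (c, v, s, 34, 1), (c, v, s, 34, 15), (c, v, s, 34, 21), (c, v, s, 34, 29), (c, v, s, 34, 5), (k, t, r, 26, 14), (k, t, r, 26, 19), (k, v, s, 19, 1), (k, v, s, 19, 15), (k, v, s, 19, 21), (k, v, s, 19, 29), (k, v, s, 19, 5), (p, p, r, 22, 14), (p, p, r, 22, 19), (r, r, s, 18, 1), (r, r, s, 18, 15), (r, r, s, 18, 21), (r, r, s, 18, 29), (r, r, s, 18, 5), (s, a, s, 4, 1), (s, a, s, 4, 15), (s, a, s, 4, 21), (s, a, s, 4, 29), (s, a, s, 4, 5), (s, t, r, 10, 14), (s, t, r, 10, 19), (w, x, r, 25, 14), (w, x, r, 25, 19), (y, k, s, 38, 1), (y, k, s, 38, 15), (y, k, s, 38, 21), (y, k, s, 38, 29), (y, k, s, 38, 5), (z, b, s, 22, 1), (z, b, s, 22, 15), (z, b, s, 22, 21), (z, b, s, 22, 29), (z, b, s, 22, 5)}.
Joining (T ⋈ Q) and U on D yields {(c, v, s, 34, 1, c), (c, v, s, 34, 1, t), (c, v, s, 34, 15, c), (c, v, s, 34, 15, t), (c, v, s, 34, 21, c), (c, v, s, 34, 21, t), (c, v, s, 34, 29, c), (c, v, s, 34, 29, t), (c, v, s, 34, 5, c), (c, v, s, 34, 5, t), (p, p, r, 22, 14, z), (p, p, r, 22, 19, z), (s, a, s, 4, 1, t), (s, a, s, 4, 15, t), (s, a, s, 4, 21, t), (s, a, s, 4, 29, t), (s, a, s, 4, 5, t), (s, t, r, 10, 14, b), (s, t, r, 10, 19, b), (w, x, r, 25, 14, c), (w, x, r, 25, 19, c), (z, b, s, 22, 1, z), (z, b, s, 22, 15, z), (z, b, s, 22, 21, z), (z, b, s, 22, 29, z), (z, b, s, 22, 5, z)}.
σ[E = a]: keep tuples satisfying E = a → {(s, a, s, 4, 1, t), (s, a, s, 4, 15, t), (s, a, s, 4, 21, t), (s, a, s, 4, 29, t), (s, a, s, 4, 5, t)}
Projecting to G, B: {(s, 1), (s, 15), (s, 21), (s, 29), (s, 5)}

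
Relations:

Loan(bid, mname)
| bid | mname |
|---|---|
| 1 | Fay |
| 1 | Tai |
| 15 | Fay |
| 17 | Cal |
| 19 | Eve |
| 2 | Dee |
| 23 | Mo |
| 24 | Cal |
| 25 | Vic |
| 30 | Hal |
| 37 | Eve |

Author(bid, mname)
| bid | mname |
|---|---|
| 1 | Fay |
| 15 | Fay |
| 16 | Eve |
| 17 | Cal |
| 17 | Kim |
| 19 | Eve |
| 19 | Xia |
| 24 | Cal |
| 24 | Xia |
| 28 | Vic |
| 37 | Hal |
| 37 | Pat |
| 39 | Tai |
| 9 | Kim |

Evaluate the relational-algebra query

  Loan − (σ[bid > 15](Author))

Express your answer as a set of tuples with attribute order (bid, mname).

{(1, Fay), (1, Tai), (15, Fay), (2, Dee), (23, Mo), (25, Vic), (30, Hal), (37, Eve)}

Filtering on bid > 15 leaves {(16, Eve), (17, Cal), (17, Kim), (19, Eve), (19, Xia), (24, Cal), (24, Xia), (28, Vic), (37, Hal), (37, Pat), (39, Tai)}.
Set difference of the two operands is {(1, Fay), (1, Tai), (15, Fay), (2, Dee), (23, Mo), (25, Vic), (30, Hal), (37, Eve)}.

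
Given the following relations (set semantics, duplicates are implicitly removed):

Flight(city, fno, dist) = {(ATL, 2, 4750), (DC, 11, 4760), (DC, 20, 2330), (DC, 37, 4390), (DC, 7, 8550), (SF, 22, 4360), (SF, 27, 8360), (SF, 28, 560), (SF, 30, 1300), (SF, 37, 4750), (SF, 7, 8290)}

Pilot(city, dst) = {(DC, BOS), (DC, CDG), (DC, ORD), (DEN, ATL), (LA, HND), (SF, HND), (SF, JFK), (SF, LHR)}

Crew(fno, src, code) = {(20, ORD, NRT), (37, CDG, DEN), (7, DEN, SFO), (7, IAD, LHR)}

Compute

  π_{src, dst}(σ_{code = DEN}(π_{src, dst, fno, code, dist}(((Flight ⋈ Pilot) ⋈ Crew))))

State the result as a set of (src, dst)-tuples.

Joining Flight and Pilot on city yields {(DC, 11, 4760, BOS), (DC, 11, 4760, CDG), (DC, 11, 4760, ORD), (DC, 20, 2330, BOS), (DC, 20, 2330, CDG), (DC, 20, 2330, ORD), (DC, 37, 4390, BOS), (DC, 37, 4390, CDG), (DC, 37, 4390, ORD), (DC, 7, 8550, BOS), (DC, 7, 8550, CDG), (DC, 7, 8550, ORD), (SF, 22, 4360, HND), (SF, 22, 4360, JFK), (SF, 22, 4360, LHR), (SF, 27, 8360, HND), (SF, 27, 8360, JFK), (SF, 27, 8360, LHR), (SF, 28, 560, HND), (SF, 28, 560, JFK), (SF, 28, 560, LHR), (SF, 30, 1300, HND), (SF, 30, 1300, JFK), (SF, 30, 1300, LHR), (SF, 37, 4750, HND), (SF, 37, 4750, JFK), (SF, 37, 4750, LHR), (SF, 7, 8290, HND), (SF, 7, 8290, JFK), (SF, 7, 8290, LHR)}.
Joining (Flight ⋈ Pilot) and Crew on fno yields {(DC, 20, 2330, BOS, ORD, NRT), (DC, 20, 2330, CDG, ORD, NRT), (DC, 20, 2330, ORD, ORD, NRT), (DC, 37, 4390, BOS, CDG, DEN), (DC, 37, 4390, CDG, CDG, DEN), (DC, 37, 4390, ORD, CDG, DEN), (DC, 7, 8550, BOS, DEN, SFO), (DC, 7, 8550, BOS, IAD, LHR), (DC, 7, 8550, CDG, DEN, SFO), (DC, 7, 8550, CDG, IAD, LHR), (DC, 7, 8550, ORD, DEN, SFO), (DC, 7, 8550, ORD, IAD, LHR), (SF, 37, 4750, HND, CDG, DEN), (SF, 37, 4750, JFK, CDG, DEN), (SF, 37, 4750, LHR, CDG, DEN), (SF, 7, 8290, HND, DEN, SFO), (SF, 7, 8290, HND, IAD, LHR), (SF, 7, 8290, JFK, DEN, SFO), (SF, 7, 8290, JFK, IAD, LHR), (SF, 7, 8290, LHR, DEN, SFO), (SF, 7, 8290, LHR, IAD, LHR)}.
Projecting to src, dst, fno, code, dist: {(CDG, BOS, 37, DEN, 4390), (CDG, CDG, 37, DEN, 4390), (CDG, HND, 37, DEN, 4750), (CDG, JFK, 37, DEN, 4750), (CDG, LHR, 37, DEN, 4750), (CDG, ORD, 37, DEN, 4390), (DEN, BOS, 7, SFO, 8550), (DEN, CDG, 7, SFO, 8550), (DEN, HND, 7, SFO, 8290), (DEN, JFK, 7, SFO, 8290), (DEN, LHR, 7, SFO, 8290), (DEN, ORD, 7, SFO, 8550), (IAD, BOS, 7, LHR, 8550), (IAD, CDG, 7, LHR, 8550), (IAD, HND, 7, LHR, 8290), (IAD, JFK, 7, LHR, 8290), (IAD, LHR, 7, LHR, 8290), (IAD, ORD, 7, LHR, 8550), (ORD, BOS, 20, NRT, 2330), (ORD, CDG, 20, NRT, 2330), (ORD, ORD, 20, NRT, 2330)}
Apply σ_{code = DEN}; surviving tuples: {(CDG, BOS, 37, DEN, 4390), (CDG, CDG, 37, DEN, 4390), (CDG, HND, 37, DEN, 4750), (CDG, JFK, 37, DEN, 4750), (CDG, LHR, 37, DEN, 4750), (CDG, ORD, 37, DEN, 4390)}
Projecting to src, dst: {(CDG, BOS), (CDG, CDG), (CDG, HND), (CDG, JFK), (CDG, LHR), (CDG, ORD)}

{(CDG, BOS), (CDG, CDG), (CDG, HND), (CDG, JFK), (CDG, LHR), (CDG, ORD)}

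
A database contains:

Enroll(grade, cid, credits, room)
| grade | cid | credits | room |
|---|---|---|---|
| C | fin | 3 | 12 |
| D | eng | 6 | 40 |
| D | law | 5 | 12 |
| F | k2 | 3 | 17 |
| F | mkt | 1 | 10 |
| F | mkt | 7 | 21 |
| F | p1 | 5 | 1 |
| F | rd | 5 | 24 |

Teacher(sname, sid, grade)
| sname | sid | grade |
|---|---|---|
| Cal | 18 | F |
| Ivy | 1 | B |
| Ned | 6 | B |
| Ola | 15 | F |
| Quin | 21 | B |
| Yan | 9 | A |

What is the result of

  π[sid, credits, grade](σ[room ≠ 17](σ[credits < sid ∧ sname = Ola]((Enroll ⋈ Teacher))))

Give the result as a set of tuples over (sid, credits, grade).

{(15, 1, F), (15, 5, F), (15, 7, F)}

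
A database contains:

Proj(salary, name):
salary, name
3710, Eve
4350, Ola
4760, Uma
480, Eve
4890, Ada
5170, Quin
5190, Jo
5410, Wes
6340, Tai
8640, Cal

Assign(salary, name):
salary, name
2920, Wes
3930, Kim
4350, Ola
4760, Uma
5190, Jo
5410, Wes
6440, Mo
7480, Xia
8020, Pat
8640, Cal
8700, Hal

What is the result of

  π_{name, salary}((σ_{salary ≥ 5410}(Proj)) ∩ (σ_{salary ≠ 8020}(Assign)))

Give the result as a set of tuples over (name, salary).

{(Cal, 8640), (Wes, 5410)}

σ[salary ≥ 5410]: keep tuples satisfying salary ≥ 5410 → {(5410, Wes), (6340, Tai), (8640, Cal)}
σ[salary ≠ 8020]: keep tuples satisfying salary ≠ 8020 → {(2920, Wes), (3930, Kim), (4350, Ola), (4760, Uma), (5190, Jo), (5410, Wes), (6440, Mo), (7480, Xia), (8640, Cal), (8700, Hal)}
Taking the intersection: {(5410, Wes), (8640, Cal)}
Projecting to name, salary: {(Cal, 8640), (Wes, 5410)}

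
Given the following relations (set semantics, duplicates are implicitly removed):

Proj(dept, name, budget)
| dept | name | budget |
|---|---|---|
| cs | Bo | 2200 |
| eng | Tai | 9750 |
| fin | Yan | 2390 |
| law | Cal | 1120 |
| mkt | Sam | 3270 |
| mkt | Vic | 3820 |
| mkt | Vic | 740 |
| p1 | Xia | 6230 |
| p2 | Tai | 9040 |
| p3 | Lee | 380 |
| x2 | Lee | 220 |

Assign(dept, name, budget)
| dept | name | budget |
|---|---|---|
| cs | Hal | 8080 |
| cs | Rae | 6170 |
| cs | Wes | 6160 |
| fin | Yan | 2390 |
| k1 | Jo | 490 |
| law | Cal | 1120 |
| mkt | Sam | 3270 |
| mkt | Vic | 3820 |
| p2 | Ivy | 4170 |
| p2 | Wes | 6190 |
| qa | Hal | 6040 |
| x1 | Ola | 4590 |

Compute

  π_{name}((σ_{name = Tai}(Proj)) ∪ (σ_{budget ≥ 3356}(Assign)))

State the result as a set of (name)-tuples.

σ[name = Tai]: keep tuples satisfying name = Tai → {(eng, Tai, 9750), (p2, Tai, 9040)}
σ[budget ≥ 3356]: keep tuples satisfying budget ≥ 3356 → {(cs, Hal, 8080), (cs, Rae, 6170), (cs, Wes, 6160), (mkt, Vic, 3820), (p2, Ivy, 4170), (p2, Wes, 6190), (qa, Hal, 6040), (x1, Ola, 4590)}
Taking the union: {(cs, Hal, 8080), (cs, Rae, 6170), (cs, Wes, 6160), (eng, Tai, 9750), (mkt, Vic, 3820), (p2, Ivy, 4170), (p2, Tai, 9040), (p2, Wes, 6190), (qa, Hal, 6040), (x1, Ola, 4590)}
Projecting to name (3 duplicate(s) eliminated): {Hal, Ivy, Ola, Rae, Tai, Vic, Wes}

{Hal, Ivy, Ola, Rae, Tai, Vic, Wes}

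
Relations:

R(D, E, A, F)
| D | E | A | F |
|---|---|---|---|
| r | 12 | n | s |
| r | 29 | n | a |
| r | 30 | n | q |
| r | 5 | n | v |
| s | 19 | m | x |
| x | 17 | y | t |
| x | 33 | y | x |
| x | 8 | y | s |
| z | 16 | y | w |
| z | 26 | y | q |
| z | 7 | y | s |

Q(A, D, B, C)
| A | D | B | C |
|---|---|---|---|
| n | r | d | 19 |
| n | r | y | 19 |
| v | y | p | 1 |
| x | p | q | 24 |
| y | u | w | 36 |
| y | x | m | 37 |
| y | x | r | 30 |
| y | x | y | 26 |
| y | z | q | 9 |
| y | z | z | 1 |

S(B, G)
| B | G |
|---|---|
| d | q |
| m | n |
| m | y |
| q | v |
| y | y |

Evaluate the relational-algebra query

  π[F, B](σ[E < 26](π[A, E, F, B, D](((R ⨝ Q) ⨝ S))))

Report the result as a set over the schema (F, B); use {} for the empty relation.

R ⋈ Q (natural join on D, A): {(r, 12, n, s, d, 19), (r, 12, n, s, y, 19), (r, 29, n, a, d, 19), (r, 29, n, a, y, 19), (r, 30, n, q, d, 19), (r, 30, n, q, y, 19), (r, 5, n, v, d, 19), (r, 5, n, v, y, 19), (x, 17, y, t, m, 37), (x, 17, y, t, r, 30), (x, 17, y, t, y, 26), (x, 33, y, x, m, 37), (x, 33, y, x, r, 30), (x, 33, y, x, y, 26), (x, 8, y, s, m, 37), (x, 8, y, s, r, 30), (x, 8, y, s, y, 26), (z, 16, y, w, q, 9), (z, 16, y, w, z, 1), (z, 26, y, q, q, 9), (z, 26, y, q, z, 1), (z, 7, y, s, q, 9), (z, 7, y, s, z, 1)}
(R ⨝ Q) ⋈ S (natural join on B): {(r, 12, n, s, d, 19, q), (r, 12, n, s, y, 19, y), (r, 29, n, a, d, 19, q), (r, 29, n, a, y, 19, y), (r, 30, n, q, d, 19, q), (r, 30, n, q, y, 19, y), (r, 5, n, v, d, 19, q), (r, 5, n, v, y, 19, y), (x, 17, y, t, m, 37, n), (x, 17, y, t, m, 37, y), (x, 17, y, t, y, 26, y), (x, 33, y, x, m, 37, n), (x, 33, y, x, m, 37, y), (x, 33, y, x, y, 26, y), (x, 8, y, s, m, 37, n), (x, 8, y, s, m, 37, y), (x, 8, y, s, y, 26, y), (z, 16, y, w, q, 9, v), (z, 26, y, q, q, 9, v), (z, 7, y, s, q, 9, v)}
π_{A, E, F, B, D} gives {(n, 12, s, d, r), (n, 12, s, y, r), (n, 29, a, d, r), (n, 29, a, y, r), (n, 30, q, d, r), (n, 30, q, y, r), (n, 5, v, d, r), (n, 5, v, y, r), (y, 16, w, q, z), (y, 17, t, m, x), (y, 17, t, y, x), (y, 26, q, q, z), (y, 33, x, m, x), (y, 33, x, y, x), (y, 7, s, q, z), (y, 8, s, m, x), (y, 8, s, y, x)} (3 duplicate(s) eliminated).
σ[E < 26]: keep tuples satisfying E < 26 → {(n, 12, s, d, r), (n, 12, s, y, r), (n, 5, v, d, r), (n, 5, v, y, r), (y, 16, w, q, z), (y, 17, t, m, x), (y, 17, t, y, x), (y, 7, s, q, z), (y, 8, s, m, x), (y, 8, s, y, x)}
π_{F, B} gives {(s, d), (s, m), (s, q), (s, y), (t, m), (t, y), (v, d), (v, y), (w, q)} (1 duplicate(s) eliminated).

{(s, d), (s, m), (s, q), (s, y), (t, m), (t, y), (v, d), (v, y), (w, q)}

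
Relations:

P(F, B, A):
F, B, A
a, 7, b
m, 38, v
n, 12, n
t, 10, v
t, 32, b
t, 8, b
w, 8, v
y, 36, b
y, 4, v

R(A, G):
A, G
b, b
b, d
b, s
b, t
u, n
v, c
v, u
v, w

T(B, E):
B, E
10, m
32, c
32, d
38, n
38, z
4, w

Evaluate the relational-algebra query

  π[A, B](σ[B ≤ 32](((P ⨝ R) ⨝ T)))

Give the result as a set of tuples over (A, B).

{(b, 32), (v, 10), (v, 4)}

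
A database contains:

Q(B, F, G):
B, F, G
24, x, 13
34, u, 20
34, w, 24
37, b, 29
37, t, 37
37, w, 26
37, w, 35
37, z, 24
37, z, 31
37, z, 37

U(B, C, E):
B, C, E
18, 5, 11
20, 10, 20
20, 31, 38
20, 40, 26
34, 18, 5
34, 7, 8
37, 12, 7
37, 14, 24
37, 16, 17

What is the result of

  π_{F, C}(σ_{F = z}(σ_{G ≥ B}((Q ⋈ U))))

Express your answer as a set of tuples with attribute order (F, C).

{(z, 12), (z, 14), (z, 16)}

Q ⋈ U (natural join on B): {(34, u, 20, 18, 5), (34, u, 20, 7, 8), (34, w, 24, 18, 5), (34, w, 24, 7, 8), (37, b, 29, 12, 7), (37, b, 29, 14, 24), (37, b, 29, 16, 17), (37, t, 37, 12, 7), (37, t, 37, 14, 24), (37, t, 37, 16, 17), (37, w, 26, 12, 7), (37, w, 26, 14, 24), (37, w, 26, 16, 17), (37, w, 35, 12, 7), (37, w, 35, 14, 24), (37, w, 35, 16, 17), (37, z, 24, 12, 7), (37, z, 24, 14, 24), (37, z, 24, 16, 17), (37, z, 31, 12, 7), (37, z, 31, 14, 24), (37, z, 31, 16, 17), (37, z, 37, 12, 7), (37, z, 37, 14, 24), (37, z, 37, 16, 17)}
Apply σ_{G ≥ B}; surviving tuples: {(37, t, 37, 12, 7), (37, t, 37, 14, 24), (37, t, 37, 16, 17), (37, z, 37, 12, 7), (37, z, 37, 14, 24), (37, z, 37, 16, 17)}
Apply σ_{F = z}; surviving tuples: {(37, z, 37, 12, 7), (37, z, 37, 14, 24), (37, z, 37, 16, 17)}
π[F, C]: project onto (F, C) → {(z, 12), (z, 14), (z, 16)}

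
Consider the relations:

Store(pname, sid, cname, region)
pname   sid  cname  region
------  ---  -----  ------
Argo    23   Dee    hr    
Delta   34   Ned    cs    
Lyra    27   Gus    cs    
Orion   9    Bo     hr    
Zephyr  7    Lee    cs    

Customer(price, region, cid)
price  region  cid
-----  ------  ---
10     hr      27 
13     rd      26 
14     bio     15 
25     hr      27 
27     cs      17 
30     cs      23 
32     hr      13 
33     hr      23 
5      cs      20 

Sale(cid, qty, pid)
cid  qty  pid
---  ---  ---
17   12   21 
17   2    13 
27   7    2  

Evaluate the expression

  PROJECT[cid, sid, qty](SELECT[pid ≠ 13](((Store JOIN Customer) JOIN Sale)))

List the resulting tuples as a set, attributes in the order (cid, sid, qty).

{(17, 27, 12), (17, 34, 12), (17, 7, 12), (27, 23, 7), (27, 9, 7)}

Joining Store and Customer on region yields {(Argo, 23, Dee, hr, 10, 27), (Argo, 23, Dee, hr, 25, 27), (Argo, 23, Dee, hr, 32, 13), (Argo, 23, Dee, hr, 33, 23), (Delta, 34, Ned, cs, 27, 17), (Delta, 34, Ned, cs, 30, 23), (Delta, 34, Ned, cs, 5, 20), (Lyra, 27, Gus, cs, 27, 17), (Lyra, 27, Gus, cs, 30, 23), (Lyra, 27, Gus, cs, 5, 20), (Orion, 9, Bo, hr, 10, 27), (Orion, 9, Bo, hr, 25, 27), (Orion, 9, Bo, hr, 32, 13), (Orion, 9, Bo, hr, 33, 23), (Zephyr, 7, Lee, cs, 27, 17), (Zephyr, 7, Lee, cs, 30, 23), (Zephyr, 7, Lee, cs, 5, 20)}.
Joining (Store JOIN Customer) and Sale on cid yields {(Argo, 23, Dee, hr, 10, 27, 7, 2), (Argo, 23, Dee, hr, 25, 27, 7, 2), (Delta, 34, Ned, cs, 27, 17, 12, 21), (Delta, 34, Ned, cs, 27, 17, 2, 13), (Lyra, 27, Gus, cs, 27, 17, 12, 21), (Lyra, 27, Gus, cs, 27, 17, 2, 13), (Orion, 9, Bo, hr, 10, 27, 7, 2), (Orion, 9, Bo, hr, 25, 27, 7, 2), (Zephyr, 7, Lee, cs, 27, 17, 12, 21), (Zephyr, 7, Lee, cs, 27, 17, 2, 13)}.
Apply σ_{pid ≠ 13}; surviving tuples: {(Argo, 23, Dee, hr, 10, 27, 7, 2), (Argo, 23, Dee, hr, 25, 27, 7, 2), (Delta, 34, Ned, cs, 27, 17, 12, 21), (Lyra, 27, Gus, cs, 27, 17, 12, 21), (Orion, 9, Bo, hr, 10, 27, 7, 2), (Orion, 9, Bo, hr, 25, 27, 7, 2), (Zephyr, 7, Lee, cs, 27, 17, 12, 21)}
Projecting to cid, sid, qty (2 duplicate(s) eliminated): {(17, 27, 12), (17, 34, 12), (17, 7, 12), (27, 23, 7), (27, 9, 7)}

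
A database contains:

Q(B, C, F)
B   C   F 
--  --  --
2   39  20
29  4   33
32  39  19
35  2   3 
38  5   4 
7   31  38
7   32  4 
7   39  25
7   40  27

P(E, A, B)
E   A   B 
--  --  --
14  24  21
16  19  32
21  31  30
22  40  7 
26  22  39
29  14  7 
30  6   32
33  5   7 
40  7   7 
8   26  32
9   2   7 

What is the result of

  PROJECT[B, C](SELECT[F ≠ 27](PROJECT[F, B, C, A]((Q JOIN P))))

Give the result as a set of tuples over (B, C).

{(32, 39), (7, 31), (7, 32), (7, 39)}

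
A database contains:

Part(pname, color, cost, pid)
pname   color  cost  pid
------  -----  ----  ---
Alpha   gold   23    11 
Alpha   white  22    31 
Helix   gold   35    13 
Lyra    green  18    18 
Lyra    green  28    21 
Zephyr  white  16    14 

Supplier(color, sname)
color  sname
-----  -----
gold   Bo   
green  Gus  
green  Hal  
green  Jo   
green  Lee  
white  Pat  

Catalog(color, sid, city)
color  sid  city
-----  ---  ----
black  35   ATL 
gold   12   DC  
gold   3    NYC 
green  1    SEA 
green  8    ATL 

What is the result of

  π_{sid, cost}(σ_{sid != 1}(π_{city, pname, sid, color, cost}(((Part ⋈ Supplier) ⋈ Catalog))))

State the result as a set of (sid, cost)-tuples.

Part ⋈ Supplier (natural join on color): {(Alpha, gold, 23, 11, Bo), (Alpha, white, 22, 31, Pat), (Helix, gold, 35, 13, Bo), (Lyra, green, 18, 18, Gus), (Lyra, green, 18, 18, Hal), (Lyra, green, 18, 18, Jo), (Lyra, green, 18, 18, Lee), (Lyra, green, 28, 21, Gus), (Lyra, green, 28, 21, Hal), (Lyra, green, 28, 21, Jo), (Lyra, green, 28, 21, Lee), (Zephyr, white, 16, 14, Pat)}
(Part ⋈ Supplier) ⋈ Catalog (natural join on color): {(Alpha, gold, 23, 11, Bo, 12, DC), (Alpha, gold, 23, 11, Bo, 3, NYC), (Helix, gold, 35, 13, Bo, 12, DC), (Helix, gold, 35, 13, Bo, 3, NYC), (Lyra, green, 18, 18, Gus, 1, SEA), (Lyra, green, 18, 18, Gus, 8, ATL), (Lyra, green, 18, 18, Hal, 1, SEA), (Lyra, green, 18, 18, Hal, 8, ATL), (Lyra, green, 18, 18, Jo, 1, SEA), (Lyra, green, 18, 18, Jo, 8, ATL), (Lyra, green, 18, 18, Lee, 1, SEA), (Lyra, green, 18, 18, Lee, 8, ATL), (Lyra, green, 28, 21, Gus, 1, SEA), (Lyra, green, 28, 21, Gus, 8, ATL), (Lyra, green, 28, 21, Hal, 1, SEA), (Lyra, green, 28, 21, Hal, 8, ATL), (Lyra, green, 28, 21, Jo, 1, SEA), (Lyra, green, 28, 21, Jo, 8, ATL), (Lyra, green, 28, 21, Lee, 1, SEA), (Lyra, green, 28, 21, Lee, 8, ATL)}
Projecting to city, pname, sid, color, cost (12 duplicate(s) eliminated): {(ATL, Lyra, 8, green, 18), (ATL, Lyra, 8, green, 28), (DC, Alpha, 12, gold, 23), (DC, Helix, 12, gold, 35), (NYC, Alpha, 3, gold, 23), (NYC, Helix, 3, gold, 35), (SEA, Lyra, 1, green, 18), (SEA, Lyra, 1, green, 28)}
Selection sid != 1: {(ATL, Lyra, 8, green, 18), (ATL, Lyra, 8, green, 28), (DC, Alpha, 12, gold, 23), (DC, Helix, 12, gold, 35), (NYC, Alpha, 3, gold, 23), (NYC, Helix, 3, gold, 35)}
Projecting to sid, cost: {(12, 23), (12, 35), (3, 23), (3, 35), (8, 18), (8, 28)}

{(12, 23), (12, 35), (3, 23), (3, 35), (8, 18), (8, 28)}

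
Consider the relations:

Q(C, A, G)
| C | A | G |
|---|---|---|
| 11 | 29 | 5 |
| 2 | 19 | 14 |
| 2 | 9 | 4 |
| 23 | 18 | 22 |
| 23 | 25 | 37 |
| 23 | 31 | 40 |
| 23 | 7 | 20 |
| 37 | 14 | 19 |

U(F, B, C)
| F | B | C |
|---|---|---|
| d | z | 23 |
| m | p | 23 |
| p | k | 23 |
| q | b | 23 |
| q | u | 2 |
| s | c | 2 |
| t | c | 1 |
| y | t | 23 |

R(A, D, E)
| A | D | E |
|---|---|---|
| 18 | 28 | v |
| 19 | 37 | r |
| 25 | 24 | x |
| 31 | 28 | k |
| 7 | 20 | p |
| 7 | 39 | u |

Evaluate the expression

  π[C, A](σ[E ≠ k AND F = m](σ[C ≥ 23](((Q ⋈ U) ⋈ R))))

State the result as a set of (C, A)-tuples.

Q ⋈ U (natural join on C): {(2, 19, 14, q, u), (2, 19, 14, s, c), (2, 9, 4, q, u), (2, 9, 4, s, c), (23, 18, 22, d, z), (23, 18, 22, m, p), (23, 18, 22, p, k), (23, 18, 22, q, b), (23, 18, 22, y, t), (23, 25, 37, d, z), (23, 25, 37, m, p), (23, 25, 37, p, k), (23, 25, 37, q, b), (23, 25, 37, y, t), (23, 31, 40, d, z), (23, 31, 40, m, p), (23, 31, 40, p, k), (23, 31, 40, q, b), (23, 31, 40, y, t), (23, 7, 20, d, z), (23, 7, 20, m, p), (23, 7, 20, p, k), (23, 7, 20, q, b), (23, 7, 20, y, t)}
(Q ⋈ U) ⋈ R (natural join on A): {(2, 19, 14, q, u, 37, r), (2, 19, 14, s, c, 37, r), (23, 18, 22, d, z, 28, v), (23, 18, 22, m, p, 28, v), (23, 18, 22, p, k, 28, v), (23, 18, 22, q, b, 28, v), (23, 18, 22, y, t, 28, v), (23, 25, 37, d, z, 24, x), (23, 25, 37, m, p, 24, x), (23, 25, 37, p, k, 24, x), (23, 25, 37, q, b, 24, x), (23, 25, 37, y, t, 24, x), (23, 31, 40, d, z, 28, k), (23, 31, 40, m, p, 28, k), (23, 31, 40, p, k, 28, k), (23, 31, 40, q, b, 28, k), (23, 31, 40, y, t, 28, k), (23, 7, 20, d, z, 20, p), (23, 7, 20, d, z, 39, u), (23, 7, 20, m, p, 20, p), (23, 7, 20, m, p, 39, u), (23, 7, 20, p, k, 20, p), (23, 7, 20, p, k, 39, u), (23, 7, 20, q, b, 20, p), (23, 7, 20, q, b, 39, u), (23, 7, 20, y, t, 20, p), (23, 7, 20, y, t, 39, u)}
Selection C ≥ 23: {(23, 18, 22, d, z, 28, v), (23, 18, 22, m, p, 28, v), (23, 18, 22, p, k, 28, v), (23, 18, 22, q, b, 28, v), (23, 18, 22, y, t, 28, v), (23, 25, 37, d, z, 24, x), (23, 25, 37, m, p, 24, x), (23, 25, 37, p, k, 24, x), (23, 25, 37, q, b, 24, x), (23, 25, 37, y, t, 24, x), (23, 31, 40, d, z, 28, k), (23, 31, 40, m, p, 28, k), (23, 31, 40, p, k, 28, k), (23, 31, 40, q, b, 28, k), (23, 31, 40, y, t, 28, k), (23, 7, 20, d, z, 20, p), (23, 7, 20, d, z, 39, u), (23, 7, 20, m, p, 20, p), (23, 7, 20, m, p, 39, u), (23, 7, 20, p, k, 20, p), (23, 7, 20, p, k, 39, u), (23, 7, 20, q, b, 20, p), (23, 7, 20, q, b, 39, u), (23, 7, 20, y, t, 20, p), (23, 7, 20, y, t, 39, u)}
Selection E ≠ k AND F = m: {(23, 18, 22, m, p, 28, v), (23, 25, 37, m, p, 24, x), (23, 7, 20, m, p, 20, p), (23, 7, 20, m, p, 39, u)}
π_{C, A} gives {(23, 18), (23, 25), (23, 7)} (1 duplicate(s) eliminated).

{(23, 18), (23, 25), (23, 7)}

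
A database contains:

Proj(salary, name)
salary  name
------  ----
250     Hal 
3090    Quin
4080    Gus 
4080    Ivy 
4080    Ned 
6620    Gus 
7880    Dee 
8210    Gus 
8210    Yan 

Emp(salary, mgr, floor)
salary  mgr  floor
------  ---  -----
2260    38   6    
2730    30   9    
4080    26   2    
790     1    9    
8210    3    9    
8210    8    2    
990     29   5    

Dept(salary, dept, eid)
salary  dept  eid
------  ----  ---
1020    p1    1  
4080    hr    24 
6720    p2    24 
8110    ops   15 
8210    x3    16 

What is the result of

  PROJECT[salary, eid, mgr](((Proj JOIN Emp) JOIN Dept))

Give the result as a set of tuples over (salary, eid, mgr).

{(4080, 24, 26), (8210, 16, 3), (8210, 16, 8)}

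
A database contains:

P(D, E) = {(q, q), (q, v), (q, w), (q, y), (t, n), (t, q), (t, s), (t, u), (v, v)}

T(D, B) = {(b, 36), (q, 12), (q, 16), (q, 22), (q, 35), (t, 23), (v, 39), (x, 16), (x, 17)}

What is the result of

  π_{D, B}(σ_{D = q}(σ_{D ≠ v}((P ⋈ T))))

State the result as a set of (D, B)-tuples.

{(q, 12), (q, 16), (q, 22), (q, 35)}

Natural join on D: {(q, q, 12), (q, q, 16), (q, q, 22), (q, q, 35), (q, v, 12), (q, v, 16), (q, v, 22), (q, v, 35), (q, w, 12), (q, w, 16), (q, w, 22), (q, w, 35), (q, y, 12), (q, y, 16), (q, y, 22), (q, y, 35), (t, n, 23), (t, q, 23), (t, s, 23), (t, u, 23), (v, v, 39)}
Selection D ≠ v: {(q, q, 12), (q, q, 16), (q, q, 22), (q, q, 35), (q, v, 12), (q, v, 16), (q, v, 22), (q, v, 35), (q, w, 12), (q, w, 16), (q, w, 22), (q, w, 35), (q, y, 12), (q, y, 16), (q, y, 22), (q, y, 35), (t, n, 23), (t, q, 23), (t, s, 23), (t, u, 23)}
Selection D = q: {(q, q, 12), (q, q, 16), (q, q, 22), (q, q, 35), (q, v, 12), (q, v, 16), (q, v, 22), (q, v, 35), (q, w, 12), (q, w, 16), (q, w, 22), (q, w, 35), (q, y, 12), (q, y, 16), (q, y, 22), (q, y, 35)}
π_{D, B} gives {(q, 12), (q, 16), (q, 22), (q, 35)} (12 duplicate(s) eliminated).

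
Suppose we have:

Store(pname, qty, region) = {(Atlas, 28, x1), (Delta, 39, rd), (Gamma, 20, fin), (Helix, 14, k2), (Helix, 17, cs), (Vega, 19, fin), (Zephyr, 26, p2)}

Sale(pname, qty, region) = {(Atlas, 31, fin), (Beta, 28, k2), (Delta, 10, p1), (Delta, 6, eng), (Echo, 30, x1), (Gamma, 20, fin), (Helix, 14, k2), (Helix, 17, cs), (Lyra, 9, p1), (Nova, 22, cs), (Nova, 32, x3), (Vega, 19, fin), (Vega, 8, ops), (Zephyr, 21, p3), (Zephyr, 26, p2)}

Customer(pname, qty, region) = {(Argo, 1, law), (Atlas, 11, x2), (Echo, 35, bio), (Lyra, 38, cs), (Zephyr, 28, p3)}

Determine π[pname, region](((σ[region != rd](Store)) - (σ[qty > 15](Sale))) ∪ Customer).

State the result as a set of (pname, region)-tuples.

{(Argo, law), (Atlas, x1), (Atlas, x2), (Echo, bio), (Helix, k2), (Lyra, cs), (Zephyr, p3)}

Selection region != rd: {(Atlas, 28, x1), (Gamma, 20, fin), (Helix, 14, k2), (Helix, 17, cs), (Vega, 19, fin), (Zephyr, 26, p2)}
Selection qty > 15: {(Atlas, 31, fin), (Beta, 28, k2), (Echo, 30, x1), (Gamma, 20, fin), (Helix, 17, cs), (Nova, 22, cs), (Nova, 32, x3), (Vega, 19, fin), (Zephyr, 21, p3), (Zephyr, 26, p2)}
Taking the difference: {(Atlas, 28, x1), (Helix, 14, k2)}
Taking the union: {(Argo, 1, law), (Atlas, 11, x2), (Atlas, 28, x1), (Echo, 35, bio), (Helix, 14, k2), (Lyra, 38, cs), (Zephyr, 28, p3)}
π_{pname, region} gives {(Argo, law), (Atlas, x1), (Atlas, x2), (Echo, bio), (Helix, k2), (Lyra, cs), (Zephyr, p3)}.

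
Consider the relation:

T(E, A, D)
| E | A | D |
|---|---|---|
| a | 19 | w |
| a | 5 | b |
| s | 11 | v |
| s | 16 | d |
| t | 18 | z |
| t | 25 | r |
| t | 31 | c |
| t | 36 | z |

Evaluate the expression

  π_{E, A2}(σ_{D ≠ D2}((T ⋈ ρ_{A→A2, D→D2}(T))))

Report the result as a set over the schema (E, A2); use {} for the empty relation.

{(a, 19), (a, 5), (s, 11), (s, 16), (t, 18), (t, 25), (t, 31), (t, 36)}

ρ[A→A2, D→D2]: schema becomes (E, A2, D2); tuples unchanged.
T ⋈ ρ_{A→A2, D→D2}(T) (natural join on E): {(a, 19, w, 19, w), (a, 19, w, 5, b), (a, 5, b, 19, w), (a, 5, b, 5, b), (s, 11, v, 11, v), (s, 11, v, 16, d), (s, 16, d, 11, v), (s, 16, d, 16, d), (t, 18, z, 18, z), (t, 18, z, 25, r), (t, 18, z, 31, c), (t, 18, z, 36, z), (t, 25, r, 18, z), (t, 25, r, 25, r), (t, 25, r, 31, c), (t, 25, r, 36, z), (t, 31, c, 18, z), (t, 31, c, 25, r), (t, 31, c, 31, c), (t, 31, c, 36, z), (t, 36, z, 18, z), (t, 36, z, 25, r), (t, 36, z, 31, c), (t, 36, z, 36, z)}
σ[D ≠ D2]: keep tuples satisfying D ≠ D2 → {(a, 19, w, 5, b), (a, 5, b, 19, w), (s, 11, v, 16, d), (s, 16, d, 11, v), (t, 18, z, 25, r), (t, 18, z, 31, c), (t, 25, r, 18, z), (t, 25, r, 31, c), (t, 25, r, 36, z), (t, 31, c, 18, z), (t, 31, c, 25, r), (t, 31, c, 36, z), (t, 36, z, 25, r), (t, 36, z, 31, c)}
π_{E, A2} gives {(a, 19), (a, 5), (s, 11), (s, 16), (t, 18), (t, 25), (t, 31), (t, 36)} (6 duplicate(s) eliminated).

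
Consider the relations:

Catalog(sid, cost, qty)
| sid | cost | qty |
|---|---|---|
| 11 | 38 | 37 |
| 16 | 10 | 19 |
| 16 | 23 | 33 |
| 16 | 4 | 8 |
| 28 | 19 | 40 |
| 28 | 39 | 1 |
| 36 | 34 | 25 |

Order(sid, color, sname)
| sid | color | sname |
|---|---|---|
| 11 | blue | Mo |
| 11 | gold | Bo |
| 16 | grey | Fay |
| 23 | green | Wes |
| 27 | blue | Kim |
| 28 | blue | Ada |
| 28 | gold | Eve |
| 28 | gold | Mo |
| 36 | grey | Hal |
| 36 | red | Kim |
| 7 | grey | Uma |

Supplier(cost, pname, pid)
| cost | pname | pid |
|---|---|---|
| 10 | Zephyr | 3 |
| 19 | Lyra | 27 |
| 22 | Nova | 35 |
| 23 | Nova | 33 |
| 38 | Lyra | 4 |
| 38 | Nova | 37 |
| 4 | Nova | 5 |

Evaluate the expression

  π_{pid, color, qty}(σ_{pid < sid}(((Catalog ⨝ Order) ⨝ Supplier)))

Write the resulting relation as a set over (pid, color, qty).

Catalog ⋈ Order (natural join on sid): {(11, 38, 37, blue, Mo), (11, 38, 37, gold, Bo), (16, 10, 19, grey, Fay), (16, 23, 33, grey, Fay), (16, 4, 8, grey, Fay), (28, 19, 40, blue, Ada), (28, 19, 40, gold, Eve), (28, 19, 40, gold, Mo), (28, 39, 1, blue, Ada), (28, 39, 1, gold, Eve), (28, 39, 1, gold, Mo), (36, 34, 25, grey, Hal), (36, 34, 25, red, Kim)}
(Catalog ⨝ Order) ⋈ Supplier (natural join on cost): {(11, 38, 37, blue, Mo, Lyra, 4), (11, 38, 37, blue, Mo, Nova, 37), (11, 38, 37, gold, Bo, Lyra, 4), (11, 38, 37, gold, Bo, Nova, 37), (16, 10, 19, grey, Fay, Zephyr, 3), (16, 23, 33, grey, Fay, Nova, 33), (16, 4, 8, grey, Fay, Nova, 5), (28, 19, 40, blue, Ada, Lyra, 27), (28, 19, 40, gold, Eve, Lyra, 27), (28, 19, 40, gold, Mo, Lyra, 27)}
Filtering on pid < sid leaves {(11, 38, 37, blue, Mo, Lyra, 4), (11, 38, 37, gold, Bo, Lyra, 4), (16, 10, 19, grey, Fay, Zephyr, 3), (16, 4, 8, grey, Fay, Nova, 5), (28, 19, 40, blue, Ada, Lyra, 27), (28, 19, 40, gold, Eve, Lyra, 27), (28, 19, 40, gold, Mo, Lyra, 27)}.
Keep only column(s) pid, color, qty (1 duplicate(s) eliminated): {(27, blue, 40), (27, gold, 40), (3, grey, 19), (4, blue, 37), (4, gold, 37), (5, grey, 8)}

{(27, blue, 40), (27, gold, 40), (3, grey, 19), (4, blue, 37), (4, gold, 37), (5, grey, 8)}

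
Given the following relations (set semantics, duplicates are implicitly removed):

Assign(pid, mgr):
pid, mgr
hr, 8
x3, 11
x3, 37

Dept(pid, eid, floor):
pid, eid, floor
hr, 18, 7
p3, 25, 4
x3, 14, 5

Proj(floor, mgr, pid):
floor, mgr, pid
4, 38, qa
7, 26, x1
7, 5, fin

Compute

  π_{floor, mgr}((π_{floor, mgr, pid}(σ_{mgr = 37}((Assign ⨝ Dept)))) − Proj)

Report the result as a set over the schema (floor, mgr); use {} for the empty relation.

Joining Assign and Dept on pid yields {(hr, 8, 18, 7), (x3, 11, 14, 5), (x3, 37, 14, 5)}.
σ[mgr = 37]: keep tuples satisfying mgr = 37 → {(x3, 37, 14, 5)}
Keep only column(s) floor, mgr, pid: {(5, 37, x3)}
Taking the difference: {(5, 37, x3)}
Keep only column(s) floor, mgr: {(5, 37)}

{(5, 37)}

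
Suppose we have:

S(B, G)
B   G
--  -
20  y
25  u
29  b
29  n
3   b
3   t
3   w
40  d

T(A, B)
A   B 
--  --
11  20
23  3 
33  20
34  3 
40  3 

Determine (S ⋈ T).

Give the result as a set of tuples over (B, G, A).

{(20, y, 11), (20, y, 33), (3, b, 23), (3, b, 34), (3, b, 40), (3, t, 23), (3, t, 34), (3, t, 40), (3, w, 23), (3, w, 34), (3, w, 40)}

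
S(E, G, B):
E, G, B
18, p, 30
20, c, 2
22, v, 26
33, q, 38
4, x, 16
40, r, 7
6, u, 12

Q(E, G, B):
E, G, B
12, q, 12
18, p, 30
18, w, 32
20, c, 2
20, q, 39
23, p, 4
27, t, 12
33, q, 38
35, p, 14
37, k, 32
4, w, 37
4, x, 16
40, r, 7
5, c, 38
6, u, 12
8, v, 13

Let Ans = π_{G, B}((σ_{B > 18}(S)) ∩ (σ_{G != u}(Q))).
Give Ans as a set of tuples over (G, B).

{(p, 30), (q, 38)}

Filtering on B > 18 leaves {(18, p, 30), (22, v, 26), (33, q, 38)}.
Filtering on G != u leaves {(12, q, 12), (18, p, 30), (18, w, 32), (20, c, 2), (20, q, 39), (23, p, 4), (27, t, 12), (33, q, 38), (35, p, 14), (37, k, 32), (4, w, 37), (4, x, 16), (40, r, 7), (5, c, 38), (8, v, 13)}.
Taking the intersection: {(18, p, 30), (33, q, 38)}
Keep only column(s) G, B: {(p, 30), (q, 38)}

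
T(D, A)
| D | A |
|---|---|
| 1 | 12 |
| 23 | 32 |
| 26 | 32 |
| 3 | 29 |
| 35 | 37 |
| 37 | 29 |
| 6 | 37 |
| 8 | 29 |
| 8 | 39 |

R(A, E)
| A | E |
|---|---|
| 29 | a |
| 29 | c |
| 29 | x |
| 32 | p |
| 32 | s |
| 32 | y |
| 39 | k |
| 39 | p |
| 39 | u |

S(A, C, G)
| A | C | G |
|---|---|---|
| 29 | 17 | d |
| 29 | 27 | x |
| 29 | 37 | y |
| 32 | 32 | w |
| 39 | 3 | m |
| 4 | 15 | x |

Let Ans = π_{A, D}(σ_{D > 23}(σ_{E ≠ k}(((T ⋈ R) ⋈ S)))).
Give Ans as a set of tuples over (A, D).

{(29, 37), (32, 26)}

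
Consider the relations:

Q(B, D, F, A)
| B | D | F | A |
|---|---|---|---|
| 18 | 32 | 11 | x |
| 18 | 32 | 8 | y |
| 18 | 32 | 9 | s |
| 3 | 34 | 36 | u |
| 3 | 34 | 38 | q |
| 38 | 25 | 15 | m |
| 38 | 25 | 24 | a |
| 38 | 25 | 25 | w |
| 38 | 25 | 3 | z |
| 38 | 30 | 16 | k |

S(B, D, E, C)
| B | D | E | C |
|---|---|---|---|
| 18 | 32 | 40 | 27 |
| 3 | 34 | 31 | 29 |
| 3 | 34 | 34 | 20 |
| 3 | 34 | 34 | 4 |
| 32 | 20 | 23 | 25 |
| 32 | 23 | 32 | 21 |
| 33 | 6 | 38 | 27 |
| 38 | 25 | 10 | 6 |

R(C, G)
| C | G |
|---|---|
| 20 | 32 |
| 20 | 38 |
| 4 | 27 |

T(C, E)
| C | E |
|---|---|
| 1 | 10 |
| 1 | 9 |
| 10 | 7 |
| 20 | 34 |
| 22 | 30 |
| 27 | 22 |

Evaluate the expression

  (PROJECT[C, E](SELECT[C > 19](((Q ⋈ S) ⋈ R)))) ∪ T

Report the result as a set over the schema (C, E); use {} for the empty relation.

Natural join on B, D: {(18, 32, 11, x, 40, 27), (18, 32, 8, y, 40, 27), (18, 32, 9, s, 40, 27), (3, 34, 36, u, 31, 29), (3, 34, 36, u, 34, 20), (3, 34, 36, u, 34, 4), (3, 34, 38, q, 31, 29), (3, 34, 38, q, 34, 20), (3, 34, 38, q, 34, 4), (38, 25, 15, m, 10, 6), (38, 25, 24, a, 10, 6), (38, 25, 25, w, 10, 6), (38, 25, 3, z, 10, 6)}
Natural join on C: {(3, 34, 36, u, 34, 20, 32), (3, 34, 36, u, 34, 20, 38), (3, 34, 36, u, 34, 4, 27), (3, 34, 38, q, 34, 20, 32), (3, 34, 38, q, 34, 20, 38), (3, 34, 38, q, 34, 4, 27)}
σ[C > 19]: keep tuples satisfying C > 19 → {(3, 34, 36, u, 34, 20, 32), (3, 34, 36, u, 34, 20, 38), (3, 34, 38, q, 34, 20, 32), (3, 34, 38, q, 34, 20, 38)}
π[C, E]: project onto (C, E) (3 duplicate(s) eliminated) → {(20, 34)}
Set union of the two operands is {(1, 10), (1, 9), (10, 7), (20, 34), (22, 30), (27, 22)}.

{(1, 10), (1, 9), (10, 7), (20, 34), (22, 30), (27, 22)}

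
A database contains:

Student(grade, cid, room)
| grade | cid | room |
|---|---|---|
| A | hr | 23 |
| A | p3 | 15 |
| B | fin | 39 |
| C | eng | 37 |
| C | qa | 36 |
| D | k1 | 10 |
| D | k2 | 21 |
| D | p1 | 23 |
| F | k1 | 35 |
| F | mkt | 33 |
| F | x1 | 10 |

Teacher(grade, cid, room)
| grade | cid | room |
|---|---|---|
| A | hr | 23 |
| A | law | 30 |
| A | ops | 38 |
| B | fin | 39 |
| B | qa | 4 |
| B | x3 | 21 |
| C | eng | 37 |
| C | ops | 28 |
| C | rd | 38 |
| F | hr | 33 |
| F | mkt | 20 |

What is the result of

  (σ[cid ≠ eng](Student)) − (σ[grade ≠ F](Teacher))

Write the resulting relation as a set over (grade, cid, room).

{(A, p3, 15), (C, qa, 36), (D, k1, 10), (D, k2, 21), (D, p1, 23), (F, k1, 35), (F, mkt, 33), (F, x1, 10)}

σ[cid ≠ eng]: keep tuples satisfying cid ≠ eng → {(A, hr, 23), (A, p3, 15), (B, fin, 39), (C, qa, 36), (D, k1, 10), (D, k2, 21), (D, p1, 23), (F, k1, 35), (F, mkt, 33), (F, x1, 10)}
σ[grade ≠ F]: keep tuples satisfying grade ≠ F → {(A, hr, 23), (A, law, 30), (A, ops, 38), (B, fin, 39), (B, qa, 4), (B, x3, 21), (C, eng, 37), (C, ops, 28), (C, rd, 38)}
Difference: {(A, hr, 23), (A, p3, 15), (B, fin, 39), (C, qa, 36), (D, k1, 10), (D, k2, 21), (D, p1, 23), (F, k1, 35), (F, mkt, 33), (F, x1, 10)} with {(A, hr, 23), (A, law, 30), (A, ops, 38), (B, fin, 39), (B, qa, 4), (B, x3, 21), (C, eng, 37), (C, ops, 28), (C, rd, 38)} → {(A, p3, 15), (C, qa, 36), (D, k1, 10), (D, k2, 21), (D, p1, 23), (F, k1, 35), (F, mkt, 33), (F, x1, 10)}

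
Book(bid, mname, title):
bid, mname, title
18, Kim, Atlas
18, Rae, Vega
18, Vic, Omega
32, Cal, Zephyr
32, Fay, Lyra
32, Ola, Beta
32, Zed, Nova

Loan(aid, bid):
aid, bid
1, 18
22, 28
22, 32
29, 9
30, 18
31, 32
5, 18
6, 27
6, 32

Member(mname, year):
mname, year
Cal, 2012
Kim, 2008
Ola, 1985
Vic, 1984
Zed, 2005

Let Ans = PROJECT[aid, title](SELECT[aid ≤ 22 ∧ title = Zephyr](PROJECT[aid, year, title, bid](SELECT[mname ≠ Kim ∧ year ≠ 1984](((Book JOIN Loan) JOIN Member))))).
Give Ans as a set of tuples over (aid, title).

Joining Book and Loan on bid yields {(18, Kim, Atlas, 1), (18, Kim, Atlas, 30), (18, Kim, Atlas, 5), (18, Rae, Vega, 1), (18, Rae, Vega, 30), (18, Rae, Vega, 5), (18, Vic, Omega, 1), (18, Vic, Omega, 30), (18, Vic, Omega, 5), (32, Cal, Zephyr, 22), (32, Cal, Zephyr, 31), (32, Cal, Zephyr, 6), (32, Fay, Lyra, 22), (32, Fay, Lyra, 31), (32, Fay, Lyra, 6), (32, Ola, Beta, 22), (32, Ola, Beta, 31), (32, Ola, Beta, 6), (32, Zed, Nova, 22), (32, Zed, Nova, 31), (32, Zed, Nova, 6)}.
Joining (Book JOIN Loan) and Member on mname yields {(18, Kim, Atlas, 1, 2008), (18, Kim, Atlas, 30, 2008), (18, Kim, Atlas, 5, 2008), (18, Vic, Omega, 1, 1984), (18, Vic, Omega, 30, 1984), (18, Vic, Omega, 5, 1984), (32, Cal, Zephyr, 22, 2012), (32, Cal, Zephyr, 31, 2012), (32, Cal, Zephyr, 6, 2012), (32, Ola, Beta, 22, 1985), (32, Ola, Beta, 31, 1985), (32, Ola, Beta, 6, 1985), (32, Zed, Nova, 22, 2005), (32, Zed, Nova, 31, 2005), (32, Zed, Nova, 6, 2005)}.
Apply σ_{mname ≠ Kim ∧ year ≠ 1984}; surviving tuples: {(32, Cal, Zephyr, 22, 2012), (32, Cal, Zephyr, 31, 2012), (32, Cal, Zephyr, 6, 2012), (32, Ola, Beta, 22, 1985), (32, Ola, Beta, 31, 1985), (32, Ola, Beta, 6, 1985), (32, Zed, Nova, 22, 2005), (32, Zed, Nova, 31, 2005), (32, Zed, Nova, 6, 2005)}
Keep only column(s) aid, year, title, bid: {(22, 1985, Beta, 32), (22, 2005, Nova, 32), (22, 2012, Zephyr, 32), (31, 1985, Beta, 32), (31, 2005, Nova, 32), (31, 2012, Zephyr, 32), (6, 1985, Beta, 32), (6, 2005, Nova, 32), (6, 2012, Zephyr, 32)}
Apply σ_{aid ≤ 22 ∧ title = Zephyr}; surviving tuples: {(22, 2012, Zephyr, 32), (6, 2012, Zephyr, 32)}
Keep only column(s) aid, title: {(22, Zephyr), (6, Zephyr)}

{(22, Zephyr), (6, Zephyr)}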